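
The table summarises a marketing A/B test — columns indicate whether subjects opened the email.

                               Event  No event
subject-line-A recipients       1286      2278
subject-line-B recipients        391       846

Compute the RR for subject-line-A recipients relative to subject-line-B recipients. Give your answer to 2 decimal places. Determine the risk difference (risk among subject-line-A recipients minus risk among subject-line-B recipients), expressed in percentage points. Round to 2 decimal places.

risk, subject-line-A recipients = 1286/3564 = 0.3608
risk, subject-line-B recipients = 391/1237 = 0.3161
RR = 0.3608 / 0.3161 = 1.14
risk difference = 0.3608 − 0.3161 = 0.0447 → 4.47 percentage points

RR = 1.14; RD = 4.47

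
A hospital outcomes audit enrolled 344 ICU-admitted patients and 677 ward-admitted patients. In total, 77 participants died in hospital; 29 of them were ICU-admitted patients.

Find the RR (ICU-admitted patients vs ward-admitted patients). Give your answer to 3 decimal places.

ICU-admitted patients without the outcome: 344 − 29 = 315
ward-admitted patients with the outcome: 77 − 29 = 48
ward-admitted patients without the outcome: 677 − 48 = 629
risk, ICU-admitted patients = 29/344 = 0.0843
risk, ward-admitted patients = 48/677 = 0.0709
RR = 0.0843 / 0.0709 = 1.189

1.189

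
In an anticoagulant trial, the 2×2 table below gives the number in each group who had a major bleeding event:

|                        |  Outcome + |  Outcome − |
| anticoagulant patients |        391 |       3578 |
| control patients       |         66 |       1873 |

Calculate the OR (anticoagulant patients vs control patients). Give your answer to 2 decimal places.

odds, anticoagulant patients = 391/3578 = 0.10928
odds, control patients = 66/1873 = 0.03524
OR = 0.10928 / 0.03524 = 3.10

OR: 3.10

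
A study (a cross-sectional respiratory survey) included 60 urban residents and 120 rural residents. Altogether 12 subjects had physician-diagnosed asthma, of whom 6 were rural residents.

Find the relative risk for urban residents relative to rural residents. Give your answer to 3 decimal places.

RR = 2.000

urban residents with the outcome: 12 − 6 = 6
urban residents without the outcome: 60 − 6 = 54
rural residents without the outcome: 120 − 6 = 114
risk, urban residents = 6/60 = 0.1000
risk, rural residents = 6/120 = 0.0500
RR = 0.1000 / 0.0500 = 2.000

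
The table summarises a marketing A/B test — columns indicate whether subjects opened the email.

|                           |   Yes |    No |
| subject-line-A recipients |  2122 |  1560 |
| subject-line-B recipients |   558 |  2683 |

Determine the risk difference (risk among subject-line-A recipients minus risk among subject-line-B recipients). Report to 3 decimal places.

RD = 0.404

risk, subject-line-A recipients = 2122/3682 = 0.5763
risk, subject-line-B recipients = 558/3241 = 0.1722
risk difference = 0.5763 − 0.1722 = 0.404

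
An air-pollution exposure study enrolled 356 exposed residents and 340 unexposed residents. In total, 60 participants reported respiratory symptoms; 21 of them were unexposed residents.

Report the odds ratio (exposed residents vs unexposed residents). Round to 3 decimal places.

exposed residents with the outcome: 60 − 21 = 39
exposed residents without the outcome: 356 − 39 = 317
unexposed residents without the outcome: 340 − 21 = 319
odds, exposed residents = 39/317 = 0.1230
odds, unexposed residents = 21/319 = 0.0658
OR = 0.1230 / 0.0658 = 1.869

OR ≈ 1.869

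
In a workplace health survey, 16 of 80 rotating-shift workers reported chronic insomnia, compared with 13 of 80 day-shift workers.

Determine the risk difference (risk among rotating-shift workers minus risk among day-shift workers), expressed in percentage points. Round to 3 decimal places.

risk, rotating-shift workers = 16/80 = 0.2000
risk, day-shift workers = 13/80 = 0.1625
risk difference = 0.2000 − 0.1625 = 0.0375 → 3.750 percentage points

3.750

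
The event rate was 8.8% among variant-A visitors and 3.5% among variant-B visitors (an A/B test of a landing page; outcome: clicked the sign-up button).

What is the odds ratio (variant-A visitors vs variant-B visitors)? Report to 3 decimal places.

OR = 2.660

odds, variant-A visitors = 0.08800/0.91200 = 0.09649
odds, variant-B visitors = 0.03500/0.96500 = 0.03627
OR = 0.09649 / 0.03627 = 2.660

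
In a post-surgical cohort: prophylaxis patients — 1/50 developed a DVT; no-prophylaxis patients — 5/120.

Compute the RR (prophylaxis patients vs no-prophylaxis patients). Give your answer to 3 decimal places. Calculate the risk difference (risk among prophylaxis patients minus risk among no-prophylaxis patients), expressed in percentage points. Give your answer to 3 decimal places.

risk, prophylaxis patients = 1/50 = 0.02000
risk, no-prophylaxis patients = 5/120 = 0.04167
RR = 0.02000 / 0.04167 = 0.480
risk difference = 0.02000 − 0.04167 = -0.02167 → -2.167 percentage points

RR = 0.480; RD = -2.167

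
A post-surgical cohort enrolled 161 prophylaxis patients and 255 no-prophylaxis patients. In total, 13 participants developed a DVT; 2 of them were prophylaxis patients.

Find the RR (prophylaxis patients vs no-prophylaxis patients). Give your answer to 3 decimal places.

prophylaxis patients without the outcome: 161 − 2 = 159
no-prophylaxis patients with the outcome: 13 − 2 = 11
no-prophylaxis patients without the outcome: 255 − 11 = 244
risk, prophylaxis patients = 2/161 = 0.01242
risk, no-prophylaxis patients = 11/255 = 0.04314
RR = 0.01242 / 0.04314 = 0.288

RR ≈ 0.288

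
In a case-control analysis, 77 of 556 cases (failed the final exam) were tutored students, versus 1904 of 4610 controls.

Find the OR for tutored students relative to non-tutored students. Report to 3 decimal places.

OR ≈ 0.228

odds, tutored students = 77/1904 = 0.04044
odds, non-tutored students = 479/2706 = 0.17701
OR = 0.04044 / 0.17701 = 0.228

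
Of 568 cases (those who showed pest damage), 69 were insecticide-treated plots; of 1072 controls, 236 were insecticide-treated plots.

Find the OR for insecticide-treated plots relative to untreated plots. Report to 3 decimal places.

0.490

odds, insecticide-treated plots = 69/236 = 0.2924
odds, untreated plots = 499/836 = 0.5969
OR = 0.2924 / 0.5969 = 0.490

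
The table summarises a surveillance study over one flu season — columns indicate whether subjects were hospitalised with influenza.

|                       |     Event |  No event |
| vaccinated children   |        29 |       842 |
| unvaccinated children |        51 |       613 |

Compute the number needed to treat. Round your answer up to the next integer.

risk, vaccinated children = 29/871 = 0.033295
risk, unvaccinated children = 51/664 = 0.076807
absolute risk difference = 0.043512
1 / 0.043512 = 22.982 → round up → 23

23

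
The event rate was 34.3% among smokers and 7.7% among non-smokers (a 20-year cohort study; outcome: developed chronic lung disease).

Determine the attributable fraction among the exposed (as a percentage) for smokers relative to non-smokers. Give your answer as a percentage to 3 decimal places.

AR% = (0.3430 − 0.0770) / 0.3430 = 0.7755 → 77.551%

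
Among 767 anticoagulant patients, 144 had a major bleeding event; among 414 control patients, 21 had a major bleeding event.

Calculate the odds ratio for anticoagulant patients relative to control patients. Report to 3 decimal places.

OR = (144 × 393) / (623 × 21) = 56592/13083 ≈ 4.326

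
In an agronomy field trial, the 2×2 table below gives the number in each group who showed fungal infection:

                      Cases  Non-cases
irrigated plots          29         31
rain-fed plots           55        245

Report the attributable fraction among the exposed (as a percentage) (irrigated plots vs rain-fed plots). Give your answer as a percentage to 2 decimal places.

AR% ≈ 62.07%

risk, irrigated plots = 29/60 = 0.4833
risk, rain-fed plots = 55/300 = 0.1833
AR% = (0.4833 − 0.1833) / 0.4833 = 0.6207 → 62.07%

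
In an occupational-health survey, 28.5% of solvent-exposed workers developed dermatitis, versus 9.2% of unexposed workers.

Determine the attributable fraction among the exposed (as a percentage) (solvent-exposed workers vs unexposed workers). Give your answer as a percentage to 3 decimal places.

AR% = (0.2850 − 0.0920) / 0.2850 = 0.6772 → 67.719%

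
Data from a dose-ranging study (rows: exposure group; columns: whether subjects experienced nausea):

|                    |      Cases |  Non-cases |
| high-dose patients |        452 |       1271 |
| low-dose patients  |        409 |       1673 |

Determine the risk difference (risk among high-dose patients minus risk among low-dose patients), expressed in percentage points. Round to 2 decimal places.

risk, high-dose patients = 452/1723 = 0.2623
risk, low-dose patients = 409/2082 = 0.1964
risk difference = 0.2623 − 0.1964 = 0.0659 → 6.59 percentage points

RD: 6.59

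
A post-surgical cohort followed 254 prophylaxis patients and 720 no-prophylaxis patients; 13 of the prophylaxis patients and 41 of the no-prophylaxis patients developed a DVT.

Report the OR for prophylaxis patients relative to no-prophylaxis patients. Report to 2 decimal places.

odds, prophylaxis patients = 13/241 = 0.0539
odds, no-prophylaxis patients = 41/679 = 0.0604
OR = 0.0539 / 0.0604 = 0.89

OR = 0.89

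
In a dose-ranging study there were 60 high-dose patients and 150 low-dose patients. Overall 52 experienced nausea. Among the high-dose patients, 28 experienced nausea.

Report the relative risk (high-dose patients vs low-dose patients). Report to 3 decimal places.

2.917

high-dose patients without the outcome: 60 − 28 = 32
low-dose patients with the outcome: 52 − 28 = 24
low-dose patients without the outcome: 150 − 24 = 126
risk, high-dose patients = 28/60 = 0.4667
risk, low-dose patients = 24/150 = 0.1600
RR = 0.4667 / 0.1600 = 2.917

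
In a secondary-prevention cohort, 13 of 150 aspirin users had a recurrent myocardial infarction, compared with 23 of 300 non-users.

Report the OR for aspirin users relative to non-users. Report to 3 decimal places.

1.143

odds, aspirin users = 13/137 = 0.0949
odds, non-users = 23/277 = 0.0830
OR = 0.0949 / 0.0830 = 1.143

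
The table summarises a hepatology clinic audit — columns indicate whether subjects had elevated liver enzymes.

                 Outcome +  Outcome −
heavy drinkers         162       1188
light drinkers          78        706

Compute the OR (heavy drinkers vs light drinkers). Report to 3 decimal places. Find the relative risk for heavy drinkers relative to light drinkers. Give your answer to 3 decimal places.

OR = (162 × 706) / (1188 × 78) = 114372/92664 ≈ 1.234
risk, heavy drinkers = 162/1350 = 0.1200
risk, light drinkers = 78/784 = 0.0995
RR = 0.1200 / 0.0995 = 1.206

OR = 1.234; RR = 1.206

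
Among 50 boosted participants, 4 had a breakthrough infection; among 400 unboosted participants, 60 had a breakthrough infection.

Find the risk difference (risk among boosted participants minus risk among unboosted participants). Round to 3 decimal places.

risk, boosted participants = 4/50 = 0.0800
risk, unboosted participants = 60/400 = 0.1500
risk difference = 0.0800 − 0.1500 = -0.070

RD: -0.070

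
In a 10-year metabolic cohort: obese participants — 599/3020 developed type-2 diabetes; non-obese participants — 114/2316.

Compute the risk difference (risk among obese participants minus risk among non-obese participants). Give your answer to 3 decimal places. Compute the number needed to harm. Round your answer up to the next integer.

risk, obese participants = 599/3020 = 0.19834
risk, non-obese participants = 114/2316 = 0.04922
risk difference = 0.19834 − 0.04922 = 0.149
absolute risk difference = 0.149122
1 / 0.149122 = 6.706 → round up → 7

RD = 0.149; NNH = 7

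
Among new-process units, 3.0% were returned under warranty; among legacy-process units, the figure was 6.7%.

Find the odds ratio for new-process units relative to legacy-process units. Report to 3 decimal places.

odds, new-process units = 0.03000/0.97000 = 0.03093
odds, legacy-process units = 0.06700/0.93300 = 0.07181
OR = 0.03093 / 0.07181 = 0.431

OR = 0.431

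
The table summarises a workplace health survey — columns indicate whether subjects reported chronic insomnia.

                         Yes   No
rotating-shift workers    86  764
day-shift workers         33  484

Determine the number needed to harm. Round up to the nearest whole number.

27

risk, rotating-shift workers = 86/850 = 0.101176
risk, day-shift workers = 33/517 = 0.063830
absolute risk difference = 0.037347
1 / 0.037347 = 26.776 → round up → 27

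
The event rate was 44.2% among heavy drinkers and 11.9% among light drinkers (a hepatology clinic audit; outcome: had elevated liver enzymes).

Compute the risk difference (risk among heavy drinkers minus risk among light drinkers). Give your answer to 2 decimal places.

risk difference = 0.4420 − 0.1190 = 0.32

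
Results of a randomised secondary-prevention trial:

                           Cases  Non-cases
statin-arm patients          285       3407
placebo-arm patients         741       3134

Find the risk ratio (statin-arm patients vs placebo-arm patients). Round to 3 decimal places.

0.404

risk, statin-arm patients = 285/3692 = 0.0772
risk, placebo-arm patients = 741/3875 = 0.1912
RR = 0.0772 / 0.1912 = 0.404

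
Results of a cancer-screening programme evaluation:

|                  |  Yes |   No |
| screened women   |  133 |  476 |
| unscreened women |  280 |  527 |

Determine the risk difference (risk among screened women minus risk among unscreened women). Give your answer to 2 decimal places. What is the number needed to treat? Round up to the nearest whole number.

RD = -0.13; NNT = 8

risk, screened women = 133/609 = 0.2184
risk, unscreened women = 280/807 = 0.3470
risk difference = 0.2184 − 0.3470 = -0.13
absolute risk difference = 0.128573
1 / 0.128573 = 7.778 → round up → 8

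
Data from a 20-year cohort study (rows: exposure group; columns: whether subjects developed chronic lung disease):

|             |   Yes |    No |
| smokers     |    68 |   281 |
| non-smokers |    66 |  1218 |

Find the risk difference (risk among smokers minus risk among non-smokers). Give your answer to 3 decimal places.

risk, smokers = 68/349 = 0.1948
risk, non-smokers = 66/1284 = 0.0514
risk difference = 0.1948 − 0.0514 = 0.143

RD = 0.143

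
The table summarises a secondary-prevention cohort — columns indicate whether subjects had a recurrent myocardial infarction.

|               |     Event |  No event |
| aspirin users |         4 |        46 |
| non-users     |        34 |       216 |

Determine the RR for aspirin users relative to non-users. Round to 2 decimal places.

RR: 0.59

risk, aspirin users = 4/50 = 0.0800
risk, non-users = 34/250 = 0.1360
RR = 0.0800 / 0.1360 = 0.59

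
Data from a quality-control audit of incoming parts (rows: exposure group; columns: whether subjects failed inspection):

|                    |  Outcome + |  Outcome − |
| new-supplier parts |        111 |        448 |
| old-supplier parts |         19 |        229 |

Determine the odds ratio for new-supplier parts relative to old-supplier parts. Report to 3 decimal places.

odds, new-supplier parts = 111/448 = 0.2478
odds, old-supplier parts = 19/229 = 0.0830
OR = 0.2478 / 0.0830 = 2.986

OR: 2.986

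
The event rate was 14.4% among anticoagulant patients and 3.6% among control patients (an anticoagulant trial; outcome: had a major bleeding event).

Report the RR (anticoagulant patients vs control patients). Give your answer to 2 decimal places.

RR = 0.14400 / 0.03600 = 4.00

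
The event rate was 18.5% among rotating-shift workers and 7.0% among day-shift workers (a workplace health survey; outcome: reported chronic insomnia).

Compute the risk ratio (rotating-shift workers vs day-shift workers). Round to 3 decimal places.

RR = 0.1850 / 0.0700 = 2.643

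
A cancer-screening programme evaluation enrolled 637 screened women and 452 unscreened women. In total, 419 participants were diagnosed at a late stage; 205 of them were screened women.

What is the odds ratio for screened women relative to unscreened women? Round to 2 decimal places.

OR ≈ 0.53

screened women without the outcome: 637 − 205 = 432
unscreened women with the outcome: 419 − 205 = 214
unscreened women without the outcome: 452 − 214 = 238
odds, screened women = 205/432 = 0.4745
odds, unscreened women = 214/238 = 0.8992
OR = 0.4745 / 0.8992 = 0.53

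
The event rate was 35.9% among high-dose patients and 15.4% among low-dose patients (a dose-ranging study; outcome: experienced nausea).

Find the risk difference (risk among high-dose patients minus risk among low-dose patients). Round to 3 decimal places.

risk difference = 0.3590 − 0.1540 = 0.205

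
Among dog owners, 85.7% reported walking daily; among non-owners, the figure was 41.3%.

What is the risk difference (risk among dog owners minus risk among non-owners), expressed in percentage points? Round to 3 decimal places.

RD: 44.400

risk difference = 0.8570 − 0.4130 = 0.4440 → 44.400 percentage points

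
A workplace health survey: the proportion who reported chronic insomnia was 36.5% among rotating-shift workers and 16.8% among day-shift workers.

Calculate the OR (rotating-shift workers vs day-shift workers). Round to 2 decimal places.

odds, rotating-shift workers = 0.3650/0.6350 = 0.5748
odds, day-shift workers = 0.1680/0.8320 = 0.2019
OR = 0.5748 / 0.2019 = 2.85

OR = 2.85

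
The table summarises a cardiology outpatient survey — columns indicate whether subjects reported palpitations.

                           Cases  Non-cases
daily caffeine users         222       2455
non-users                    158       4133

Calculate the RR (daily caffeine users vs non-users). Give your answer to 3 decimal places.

RR = 2.252

risk, daily caffeine users = 222/2677 = 0.08293
risk, non-users = 158/4291 = 0.03682
RR = 0.08293 / 0.03682 = 2.252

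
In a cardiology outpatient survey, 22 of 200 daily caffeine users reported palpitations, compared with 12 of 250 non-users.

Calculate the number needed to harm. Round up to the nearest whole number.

risk, daily caffeine users = 22/200 = 0.110000
risk, non-users = 12/250 = 0.048000
absolute risk difference = 0.062000
1 / 0.062000 = 16.129 → round up → 17

17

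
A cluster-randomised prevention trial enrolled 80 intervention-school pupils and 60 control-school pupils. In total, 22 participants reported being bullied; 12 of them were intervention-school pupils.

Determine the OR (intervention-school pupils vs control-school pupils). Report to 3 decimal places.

intervention-school pupils without the outcome: 80 − 12 = 68
control-school pupils with the outcome: 22 − 12 = 10
control-school pupils without the outcome: 60 − 10 = 50
odds, intervention-school pupils = 12/68 = 0.1765
odds, control-school pupils = 10/50 = 0.2000
OR = 0.1765 / 0.2000 = 0.882

OR ≈ 0.882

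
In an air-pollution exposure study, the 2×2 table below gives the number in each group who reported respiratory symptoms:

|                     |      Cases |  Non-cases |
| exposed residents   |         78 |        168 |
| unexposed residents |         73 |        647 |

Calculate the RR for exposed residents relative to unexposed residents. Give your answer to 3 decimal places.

3.127

risk, exposed residents = 78/246 = 0.3171
risk, unexposed residents = 73/720 = 0.1014
RR = 0.3171 / 0.1014 = 3.127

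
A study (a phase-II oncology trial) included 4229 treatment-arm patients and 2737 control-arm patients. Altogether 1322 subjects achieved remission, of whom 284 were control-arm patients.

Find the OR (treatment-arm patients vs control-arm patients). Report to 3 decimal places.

2.810

treatment-arm patients with the outcome: 1322 − 284 = 1038
treatment-arm patients without the outcome: 4229 − 1038 = 3191
control-arm patients without the outcome: 2737 − 284 = 2453
OR = (1038 × 2453) / (3191 × 284) = 2546214/906244 ≈ 2.810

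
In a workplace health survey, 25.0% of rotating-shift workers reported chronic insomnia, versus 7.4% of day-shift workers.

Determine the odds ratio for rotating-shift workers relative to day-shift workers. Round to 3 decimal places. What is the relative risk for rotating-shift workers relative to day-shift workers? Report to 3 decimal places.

OR = 4.171; RR = 3.378

odds, rotating-shift workers = 0.2500/0.7500 = 0.3333
odds, day-shift workers = 0.0740/0.9260 = 0.0799
OR = 0.3333 / 0.0799 = 4.171
RR = 0.2500 / 0.0740 = 3.378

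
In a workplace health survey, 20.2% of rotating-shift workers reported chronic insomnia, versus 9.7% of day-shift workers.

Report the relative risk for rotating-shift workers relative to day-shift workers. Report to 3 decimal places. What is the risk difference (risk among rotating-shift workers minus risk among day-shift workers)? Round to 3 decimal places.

RR = 2.082; RD = 0.105

RR = 0.2020 / 0.0970 = 2.082
risk difference = 0.2020 − 0.0970 = 0.105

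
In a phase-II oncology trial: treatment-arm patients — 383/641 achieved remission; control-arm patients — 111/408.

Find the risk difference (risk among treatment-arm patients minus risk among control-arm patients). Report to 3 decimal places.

risk, treatment-arm patients = 383/641 = 0.5975
risk, control-arm patients = 111/408 = 0.2721
risk difference = 0.5975 − 0.2721 = 0.325

0.325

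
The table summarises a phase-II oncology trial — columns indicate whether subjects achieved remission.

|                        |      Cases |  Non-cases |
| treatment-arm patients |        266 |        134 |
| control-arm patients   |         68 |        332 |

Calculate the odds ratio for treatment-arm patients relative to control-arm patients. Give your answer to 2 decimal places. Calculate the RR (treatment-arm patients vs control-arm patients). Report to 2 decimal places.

odds, treatment-arm patients = 266/134 = 1.9851
odds, control-arm patients = 68/332 = 0.2048
OR = 1.9851 / 0.2048 = 9.69
risk, treatment-arm patients = 266/400 = 0.6650
risk, control-arm patients = 68/400 = 0.1700
RR = 0.6650 / 0.1700 = 3.91

OR = 9.69; RR = 3.91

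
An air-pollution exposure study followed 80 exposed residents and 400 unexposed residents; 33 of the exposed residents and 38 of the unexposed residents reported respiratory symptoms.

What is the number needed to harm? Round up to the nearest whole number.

NNH ≈ 4

risk, exposed residents = 33/80 = 0.412500
risk, unexposed residents = 38/400 = 0.095000
absolute risk difference = 0.317500
1 / 0.317500 = 3.150 → round up → 4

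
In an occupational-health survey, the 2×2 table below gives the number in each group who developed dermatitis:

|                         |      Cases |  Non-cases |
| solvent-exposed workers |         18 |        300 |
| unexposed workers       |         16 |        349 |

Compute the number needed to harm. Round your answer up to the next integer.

79

risk, solvent-exposed workers = 18/318 = 0.056604
risk, unexposed workers = 16/365 = 0.043836
absolute risk difference = 0.012768
1 / 0.012768 = 78.321 → round up → 79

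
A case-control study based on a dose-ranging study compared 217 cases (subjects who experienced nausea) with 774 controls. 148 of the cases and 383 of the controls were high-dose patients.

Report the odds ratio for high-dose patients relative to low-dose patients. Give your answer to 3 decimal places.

OR = (148 × 391) / (383 × 69) = 57868/26427 ≈ 2.190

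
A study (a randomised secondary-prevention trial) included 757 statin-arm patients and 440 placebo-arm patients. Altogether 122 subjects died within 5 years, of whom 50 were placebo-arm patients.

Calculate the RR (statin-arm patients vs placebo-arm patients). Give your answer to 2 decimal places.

RR ≈ 0.84

statin-arm patients with the outcome: 122 − 50 = 72
statin-arm patients without the outcome: 757 − 72 = 685
placebo-arm patients without the outcome: 440 − 50 = 390
risk, statin-arm patients = 72/757 = 0.0951
risk, placebo-arm patients = 50/440 = 0.1136
RR = 0.0951 / 0.1136 = 0.84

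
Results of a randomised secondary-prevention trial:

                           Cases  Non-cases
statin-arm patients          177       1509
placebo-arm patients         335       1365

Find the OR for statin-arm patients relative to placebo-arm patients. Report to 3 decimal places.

odds, statin-arm patients = 177/1509 = 0.1173
odds, placebo-arm patients = 335/1365 = 0.2454
OR = 0.1173 / 0.2454 = 0.478

OR: 0.478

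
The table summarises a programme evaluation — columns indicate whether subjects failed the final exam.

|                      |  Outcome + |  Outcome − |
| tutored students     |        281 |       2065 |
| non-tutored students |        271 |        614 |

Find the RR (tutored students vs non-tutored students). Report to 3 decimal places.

risk, tutored students = 281/2346 = 0.1198
risk, non-tutored students = 271/885 = 0.3062
RR = 0.1198 / 0.3062 = 0.391

RR: 0.391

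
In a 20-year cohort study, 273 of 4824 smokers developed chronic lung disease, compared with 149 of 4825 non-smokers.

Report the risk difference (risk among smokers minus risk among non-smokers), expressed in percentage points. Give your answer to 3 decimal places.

risk, smokers = 273/4824 = 0.05659
risk, non-smokers = 149/4825 = 0.03088
risk difference = 0.05659 − 0.03088 = 0.02571 → 2.571 percentage points

2.571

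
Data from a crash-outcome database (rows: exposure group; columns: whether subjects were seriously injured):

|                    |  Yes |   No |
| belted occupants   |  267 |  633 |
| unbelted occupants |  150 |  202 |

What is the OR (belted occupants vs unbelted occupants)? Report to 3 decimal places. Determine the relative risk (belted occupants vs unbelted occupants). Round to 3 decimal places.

OR = (267 × 202) / (633 × 150) = 53934/94950 ≈ 0.568
risk, belted occupants = 267/900 = 0.2967
risk, unbelted occupants = 150/352 = 0.4261
RR = 0.2967 / 0.4261 = 0.696

OR = 0.568; RR = 0.696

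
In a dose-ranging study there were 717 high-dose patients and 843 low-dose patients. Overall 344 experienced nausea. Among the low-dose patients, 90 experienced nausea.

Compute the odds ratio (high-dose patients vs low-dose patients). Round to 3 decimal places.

OR = 4.590

high-dose patients with the outcome: 344 − 90 = 254
high-dose patients without the outcome: 717 − 254 = 463
low-dose patients without the outcome: 843 − 90 = 753
OR = (254 × 753) / (463 × 90) = 191262/41670 ≈ 4.590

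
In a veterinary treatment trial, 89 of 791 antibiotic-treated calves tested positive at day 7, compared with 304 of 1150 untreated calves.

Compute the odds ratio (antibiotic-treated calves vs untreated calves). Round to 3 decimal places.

OR = 0.353

odds, antibiotic-treated calves = 89/702 = 0.1268
odds, untreated calves = 304/846 = 0.3593
OR = 0.1268 / 0.3593 = 0.353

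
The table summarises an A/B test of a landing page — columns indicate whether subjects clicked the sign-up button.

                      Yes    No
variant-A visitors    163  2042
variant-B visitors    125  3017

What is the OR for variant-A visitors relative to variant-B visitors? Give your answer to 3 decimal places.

OR = (163 × 3017) / (2042 × 125) = 491771/255250 ≈ 1.927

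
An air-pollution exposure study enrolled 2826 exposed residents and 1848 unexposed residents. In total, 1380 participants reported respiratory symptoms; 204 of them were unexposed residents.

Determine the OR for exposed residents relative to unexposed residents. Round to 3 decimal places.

exposed residents with the outcome: 1380 − 204 = 1176
exposed residents without the outcome: 2826 − 1176 = 1650
unexposed residents without the outcome: 1848 − 204 = 1644
OR = (1176 × 1644) / (1650 × 204) = 1933344/336600 ≈ 5.744

5.744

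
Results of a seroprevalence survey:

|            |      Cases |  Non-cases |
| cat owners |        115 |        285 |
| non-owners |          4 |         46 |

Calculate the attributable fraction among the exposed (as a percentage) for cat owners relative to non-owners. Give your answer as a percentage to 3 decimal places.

risk, cat owners = 115/400 = 0.2875
risk, non-owners = 4/50 = 0.0800
AR% = (0.2875 − 0.0800) / 0.2875 = 0.7217 → 72.174%

AR%: 72.174%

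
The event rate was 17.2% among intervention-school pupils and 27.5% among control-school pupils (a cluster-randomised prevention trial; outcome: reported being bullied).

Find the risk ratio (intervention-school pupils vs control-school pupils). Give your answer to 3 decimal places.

RR = 0.1720 / 0.2750 = 0.625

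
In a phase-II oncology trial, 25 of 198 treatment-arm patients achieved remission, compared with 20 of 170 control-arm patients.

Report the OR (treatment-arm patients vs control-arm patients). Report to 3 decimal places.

OR = (25 × 150) / (173 × 20) = 3750/3460 ≈ 1.084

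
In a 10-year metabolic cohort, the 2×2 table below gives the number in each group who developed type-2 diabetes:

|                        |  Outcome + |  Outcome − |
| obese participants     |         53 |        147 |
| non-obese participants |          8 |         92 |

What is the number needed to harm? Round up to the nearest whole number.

risk, obese participants = 53/200 = 0.265000
risk, non-obese participants = 8/100 = 0.080000
absolute risk difference = 0.185000
1 / 0.185000 = 5.405 → round up → 6

6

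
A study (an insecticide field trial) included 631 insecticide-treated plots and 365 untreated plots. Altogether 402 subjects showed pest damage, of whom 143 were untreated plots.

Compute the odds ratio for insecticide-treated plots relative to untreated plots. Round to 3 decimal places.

1.081

insecticide-treated plots with the outcome: 402 − 143 = 259
insecticide-treated plots without the outcome: 631 − 259 = 372
untreated plots without the outcome: 365 − 143 = 222
OR = (259 × 222) / (372 × 143) = 57498/53196 ≈ 1.081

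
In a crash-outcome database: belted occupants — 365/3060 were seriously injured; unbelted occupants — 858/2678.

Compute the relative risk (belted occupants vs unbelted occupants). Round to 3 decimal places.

risk, belted occupants = 365/3060 = 0.1193
risk, unbelted occupants = 858/2678 = 0.3204
RR = 0.1193 / 0.3204 = 0.372

RR = 0.372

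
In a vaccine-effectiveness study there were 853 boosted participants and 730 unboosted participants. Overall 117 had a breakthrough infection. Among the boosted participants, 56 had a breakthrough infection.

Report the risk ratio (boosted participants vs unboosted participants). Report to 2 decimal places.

boosted participants without the outcome: 853 − 56 = 797
unboosted participants with the outcome: 117 − 56 = 61
unboosted participants without the outcome: 730 − 61 = 669
risk, boosted participants = 56/853 = 0.0657
risk, unboosted participants = 61/730 = 0.0836
RR = 0.0657 / 0.0836 = 0.79

RR ≈ 0.79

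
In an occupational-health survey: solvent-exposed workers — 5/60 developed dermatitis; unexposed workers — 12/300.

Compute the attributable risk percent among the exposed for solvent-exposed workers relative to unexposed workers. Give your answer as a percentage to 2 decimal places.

AR%: 52.00%

risk, solvent-exposed workers = 5/60 = 0.08333
risk, unexposed workers = 12/300 = 0.04000
AR% = (0.08333 − 0.04000) / 0.08333 = 0.5200 → 52.00%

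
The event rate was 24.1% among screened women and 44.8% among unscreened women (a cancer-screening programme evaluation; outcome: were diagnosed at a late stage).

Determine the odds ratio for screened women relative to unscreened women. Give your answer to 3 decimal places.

odds, screened women = 0.2410/0.7590 = 0.3175
odds, unscreened women = 0.4480/0.5520 = 0.8116
OR = 0.3175 / 0.8116 = 0.391

OR ≈ 0.391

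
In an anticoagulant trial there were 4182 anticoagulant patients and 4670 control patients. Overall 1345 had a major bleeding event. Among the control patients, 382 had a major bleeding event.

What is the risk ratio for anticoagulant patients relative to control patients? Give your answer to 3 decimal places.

anticoagulant patients with the outcome: 1345 − 382 = 963
anticoagulant patients without the outcome: 4182 − 963 = 3219
control patients without the outcome: 4670 − 382 = 4288
risk, anticoagulant patients = 963/4182 = 0.2303
risk, control patients = 382/4670 = 0.0818
RR = 0.2303 / 0.0818 = 2.815

RR ≈ 2.815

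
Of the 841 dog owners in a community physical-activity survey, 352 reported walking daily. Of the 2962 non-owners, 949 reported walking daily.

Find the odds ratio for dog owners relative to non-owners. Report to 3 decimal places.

OR = (352 × 2013) / (489 × 949) = 708576/464061 ≈ 1.527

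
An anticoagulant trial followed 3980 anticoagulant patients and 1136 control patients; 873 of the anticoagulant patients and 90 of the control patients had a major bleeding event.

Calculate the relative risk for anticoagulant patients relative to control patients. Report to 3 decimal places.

2.769

risk, anticoagulant patients = 873/3980 = 0.2193
risk, control patients = 90/1136 = 0.0792
RR = 0.2193 / 0.0792 = 2.769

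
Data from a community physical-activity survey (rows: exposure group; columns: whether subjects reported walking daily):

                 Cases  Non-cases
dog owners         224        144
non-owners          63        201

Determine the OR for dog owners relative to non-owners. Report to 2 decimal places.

odds, dog owners = 224/144 = 1.5556
odds, non-owners = 63/201 = 0.3134
OR = 1.5556 / 0.3134 = 4.96

4.96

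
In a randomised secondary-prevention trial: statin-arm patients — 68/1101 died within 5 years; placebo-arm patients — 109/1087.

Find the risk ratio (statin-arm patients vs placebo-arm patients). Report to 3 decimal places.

risk, statin-arm patients = 68/1101 = 0.0618
risk, placebo-arm patients = 109/1087 = 0.1003
RR = 0.0618 / 0.1003 = 0.616

RR: 0.616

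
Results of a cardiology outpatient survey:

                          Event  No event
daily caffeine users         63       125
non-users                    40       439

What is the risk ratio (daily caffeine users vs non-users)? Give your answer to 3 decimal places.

RR = 4.013

risk, daily caffeine users = 63/188 = 0.3351
risk, non-users = 40/479 = 0.0835
RR = 0.3351 / 0.0835 = 4.013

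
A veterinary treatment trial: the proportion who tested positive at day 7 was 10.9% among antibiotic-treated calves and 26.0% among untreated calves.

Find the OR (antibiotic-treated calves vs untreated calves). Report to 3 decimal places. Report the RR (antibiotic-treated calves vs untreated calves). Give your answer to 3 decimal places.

odds, antibiotic-treated calves = 0.1090/0.8910 = 0.1223
odds, untreated calves = 0.2600/0.7400 = 0.3514
OR = 0.1223 / 0.3514 = 0.348
RR = 0.1090 / 0.2600 = 0.419

OR = 0.348; RR = 0.419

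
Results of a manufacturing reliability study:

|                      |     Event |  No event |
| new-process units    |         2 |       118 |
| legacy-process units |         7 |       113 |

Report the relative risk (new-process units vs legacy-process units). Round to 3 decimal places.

risk, new-process units = 2/120 = 0.01667
risk, legacy-process units = 7/120 = 0.05833
RR = 0.01667 / 0.05833 = 0.286

RR: 0.286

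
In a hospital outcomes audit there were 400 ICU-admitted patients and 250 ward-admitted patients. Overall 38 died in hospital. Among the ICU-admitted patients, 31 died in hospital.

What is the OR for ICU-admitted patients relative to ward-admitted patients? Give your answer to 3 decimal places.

2.916

ICU-admitted patients without the outcome: 400 − 31 = 369
ward-admitted patients with the outcome: 38 − 31 = 7
ward-admitted patients without the outcome: 250 − 7 = 243
odds, ICU-admitted patients = 31/369 = 0.08401
odds, ward-admitted patients = 7/243 = 0.02881
OR = 0.08401 / 0.02881 = 2.916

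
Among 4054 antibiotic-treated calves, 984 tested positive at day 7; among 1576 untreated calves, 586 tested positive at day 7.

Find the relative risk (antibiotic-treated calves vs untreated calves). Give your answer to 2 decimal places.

0.65

risk, antibiotic-treated calves = 984/4054 = 0.2427
risk, untreated calves = 586/1576 = 0.3718
RR = 0.2427 / 0.3718 = 0.65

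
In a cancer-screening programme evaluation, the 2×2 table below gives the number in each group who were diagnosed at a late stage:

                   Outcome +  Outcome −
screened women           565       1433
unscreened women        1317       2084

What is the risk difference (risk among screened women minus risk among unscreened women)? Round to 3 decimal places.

RD: -0.104

risk, screened women = 565/1998 = 0.2828
risk, unscreened women = 1317/3401 = 0.3872
risk difference = 0.2828 − 0.3872 = -0.104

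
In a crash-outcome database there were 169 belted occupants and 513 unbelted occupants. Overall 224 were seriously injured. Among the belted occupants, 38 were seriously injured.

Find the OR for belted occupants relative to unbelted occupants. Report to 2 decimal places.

OR: 0.51

belted occupants without the outcome: 169 − 38 = 131
unbelted occupants with the outcome: 224 − 38 = 186
unbelted occupants without the outcome: 513 − 186 = 327
odds, belted occupants = 38/131 = 0.2901
odds, unbelted occupants = 186/327 = 0.5688
OR = 0.2901 / 0.5688 = 0.51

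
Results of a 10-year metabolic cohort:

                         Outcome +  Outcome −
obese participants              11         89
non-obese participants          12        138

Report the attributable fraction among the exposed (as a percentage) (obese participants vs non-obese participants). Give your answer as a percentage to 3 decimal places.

AR%: 27.273%

risk, obese participants = 11/100 = 0.1100
risk, non-obese participants = 12/150 = 0.0800
AR% = (0.1100 − 0.0800) / 0.1100 = 0.2727 → 27.273%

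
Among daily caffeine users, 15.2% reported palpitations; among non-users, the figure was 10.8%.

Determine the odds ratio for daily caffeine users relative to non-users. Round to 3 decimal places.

odds, daily caffeine users = 0.1520/0.8480 = 0.1792
odds, non-users = 0.1080/0.8920 = 0.1211
OR = 0.1792 / 0.1211 = 1.480

OR: 1.480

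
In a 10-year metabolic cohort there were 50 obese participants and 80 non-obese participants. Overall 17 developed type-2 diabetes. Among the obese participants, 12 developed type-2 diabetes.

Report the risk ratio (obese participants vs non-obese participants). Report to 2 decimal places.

obese participants without the outcome: 50 − 12 = 38
non-obese participants with the outcome: 17 − 12 = 5
non-obese participants without the outcome: 80 − 5 = 75
risk, obese participants = 12/50 = 0.2400
risk, non-obese participants = 5/80 = 0.0625
RR = 0.2400 / 0.0625 = 3.84

RR = 3.84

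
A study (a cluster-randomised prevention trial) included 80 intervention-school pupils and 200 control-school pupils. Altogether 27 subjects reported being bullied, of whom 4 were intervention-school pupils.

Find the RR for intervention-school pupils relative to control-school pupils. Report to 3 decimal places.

RR ≈ 0.435

intervention-school pupils without the outcome: 80 − 4 = 76
control-school pupils with the outcome: 27 − 4 = 23
control-school pupils without the outcome: 200 − 23 = 177
risk, intervention-school pupils = 4/80 = 0.0500
risk, control-school pupils = 23/200 = 0.1150
RR = 0.0500 / 0.1150 = 0.435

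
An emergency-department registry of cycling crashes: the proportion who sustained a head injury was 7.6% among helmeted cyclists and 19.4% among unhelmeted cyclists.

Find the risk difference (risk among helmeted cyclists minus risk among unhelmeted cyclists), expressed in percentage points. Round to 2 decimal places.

-11.80

risk difference = 0.0760 − 0.1940 = -0.1180 → -11.80 percentage points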